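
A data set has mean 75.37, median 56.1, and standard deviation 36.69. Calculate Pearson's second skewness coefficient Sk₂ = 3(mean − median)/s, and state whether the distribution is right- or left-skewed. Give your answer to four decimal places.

Sk₂ = 3(75.37 − 56.1) / 36.69 = 3 × 19.2700 / 36.69
    = 57.8100 / 36.69 ≈ 1.5756
Sk₂ > 0 ⇒ mean > median ⇒ right-skewed (positive skew).

1.5756, right-skewed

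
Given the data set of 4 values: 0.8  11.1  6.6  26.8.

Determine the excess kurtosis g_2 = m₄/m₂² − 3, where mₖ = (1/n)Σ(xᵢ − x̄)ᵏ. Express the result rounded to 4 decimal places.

-0.9800

x̄ = 11.3250
Σ(xᵢ − x̄)² = 372.6275 ⇒ m₂ = 93.15688
Σ(xᵢ − x̄)⁴ = 70118.2502 ⇒ m₄ = 17529.56254
m₂² = 8678.20336
g_2 = m₄/m₂² − 3 = 2.01995 − 3 ≈ -0.9800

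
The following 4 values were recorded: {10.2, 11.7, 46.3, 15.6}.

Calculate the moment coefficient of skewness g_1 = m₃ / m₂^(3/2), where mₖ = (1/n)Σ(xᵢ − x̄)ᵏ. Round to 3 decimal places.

x̄ = (10.2 + 11.7 + 46.3 + 15.6) / 4 = 20.9500
deviations (xᵢ − x̄): -10.7500, -9.2500, 25.3500, -5.3500
Σ(xᵢ − x̄)² = 872.3700 ⇒ m₂ = 872.3700/4 = 218.09250
Σ(xᵢ − x̄)³ = 14103.6000 ⇒ m₃ = 14103.6000/4 = 3525.90000
m₂^(3/2) = 218.09250^(1.5) = 3220.78026
g_1 = m₃ / m₂^(3/2) = 3525.90000 / 3220.78026 ≈ 1.095

1.095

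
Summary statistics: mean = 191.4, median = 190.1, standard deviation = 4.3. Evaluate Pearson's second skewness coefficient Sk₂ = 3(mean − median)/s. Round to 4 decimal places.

Sk₂ = 3(191.4 − 190.1) / 4.3 = 3 × 1.3000 / 4.3
    = 3.9000 / 4.3 ≈ 0.9070

0.9070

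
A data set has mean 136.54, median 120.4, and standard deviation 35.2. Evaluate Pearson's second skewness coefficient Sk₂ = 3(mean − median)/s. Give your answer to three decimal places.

Sk₂ = 3(136.54 − 120.4) / 35.2 = 3 × 16.1400 / 35.2
    = 48.4200 / 35.2 ≈ 1.376

1.376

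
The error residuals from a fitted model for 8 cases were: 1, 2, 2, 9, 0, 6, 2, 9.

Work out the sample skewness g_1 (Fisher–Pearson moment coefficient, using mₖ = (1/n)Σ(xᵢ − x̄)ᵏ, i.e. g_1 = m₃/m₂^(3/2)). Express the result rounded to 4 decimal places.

x̄ = (1 + 2 + 2 + 9 + 0 + 6 + 2 + 9) / 8 = 3.8750
deviations (xᵢ − x̄): -2.8750, -1.8750, -1.8750, 5.1250, -3.8750, 2.1250, -1.8750, 5.1250
Σ(xᵢ − x̄)² = 90.8750 ⇒ m₂ = 90.8750/8 = 11.35938
Σ(xᵢ − x̄)³ = 177.0938 ⇒ m₃ = 177.0938/8 = 22.13672
m₂^(3/2) = 11.35938^(1.5) = 38.28526
g_1 = m₃ / m₂^(3/2) = 22.13672 / 38.28526 ≈ 0.5782

0.5782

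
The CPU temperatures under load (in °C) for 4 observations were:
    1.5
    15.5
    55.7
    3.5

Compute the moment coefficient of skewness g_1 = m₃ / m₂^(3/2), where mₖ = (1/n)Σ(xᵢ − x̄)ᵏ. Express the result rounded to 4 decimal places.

x̄ = (1.5 + 15.5 + 55.7 + 3.5) / 4 = 19.0500
deviations (xᵢ − x̄): -17.5500, -3.5500, 36.6500, -15.5500
Σ(xᵢ − x̄)² = 1905.6300 ⇒ m₂ = 1905.6300/4 = 476.40750
Σ(xᵢ − x̄)³ = 40018.8930 ⇒ m₃ = 40018.8930/4 = 10004.72325
m₂^(3/2) = 476.40750^(1.5) = 10398.43269
g_1 = m₃ / m₂^(3/2) = 10004.72325 / 10398.43269 ≈ 0.9621

0.9621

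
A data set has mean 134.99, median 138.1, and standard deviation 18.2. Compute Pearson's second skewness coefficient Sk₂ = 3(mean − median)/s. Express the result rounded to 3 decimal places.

-0.513

Sk₂ = 3(134.99 − 138.1) / 18.2 = 3 × -3.1100 / 18.2
    = -9.3300 / 18.2 ≈ -0.513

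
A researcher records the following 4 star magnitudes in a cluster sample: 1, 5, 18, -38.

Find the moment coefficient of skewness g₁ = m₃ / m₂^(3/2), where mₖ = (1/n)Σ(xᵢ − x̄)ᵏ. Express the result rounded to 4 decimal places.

-0.8346

x̄ = (1 + 5 + 18 - 38) / 4 = -3.5000
deviations (xᵢ − x̄): 4.5000, 8.5000, 21.5000, -34.5000
Σ(xᵢ − x̄)² = 1745.0000 ⇒ m₂ = 1745.0000/4 = 436.25000
Σ(xᵢ − x̄)³ = -30420.0000 ⇒ m₃ = -30420.0000/4 = -7605.00000
m₂^(3/2) = 436.25000^(1.5) = 9111.77863
g₁ = m₃ / m₂^(3/2) = -7605.00000 / 9111.77863 ≈ -0.8346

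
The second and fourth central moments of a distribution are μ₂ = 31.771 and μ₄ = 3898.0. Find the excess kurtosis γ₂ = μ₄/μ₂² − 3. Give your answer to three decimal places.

μ₂² = 31.771² = 1009.39644
μ₄/μ₂² = 3898.0 / 1009.39644 = 3.86171
γ₂ = 3.86171 − 3 ≈ 0.862

0.862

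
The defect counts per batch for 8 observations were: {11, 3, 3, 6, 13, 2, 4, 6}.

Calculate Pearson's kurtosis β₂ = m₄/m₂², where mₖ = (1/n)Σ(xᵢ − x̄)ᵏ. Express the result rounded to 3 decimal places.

x̄ = 6.0000
Σ(xᵢ − x̄)² = 112.0000 ⇒ m₂ = 14.00000
Σ(xᵢ − x̄)⁴ = 3460.0000 ⇒ m₄ = 432.50000
m₂² = 196.00000
β₂ = m₄/m₂² = 432.50000 / 196.00000 ≈ 2.207

2.207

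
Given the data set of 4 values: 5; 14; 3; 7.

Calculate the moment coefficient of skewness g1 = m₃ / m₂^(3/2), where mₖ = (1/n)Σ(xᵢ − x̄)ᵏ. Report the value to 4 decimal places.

x̄ = (5 + 14 + 3 + 7) / 4 = 7.2500
deviations (xᵢ − x̄): -2.2500, 6.7500, -4.2500, -0.2500
Σ(xᵢ − x̄)² = 68.7500 ⇒ m₂ = 68.7500/4 = 17.18750
Σ(xᵢ − x̄)³ = 219.3750 ⇒ m₃ = 219.3750/4 = 54.84375
m₂^(3/2) = 17.18750^(1.5) = 71.25561
g1 = m₃ / m₂^(3/2) = 54.84375 / 71.25561 ≈ 0.7697

0.7697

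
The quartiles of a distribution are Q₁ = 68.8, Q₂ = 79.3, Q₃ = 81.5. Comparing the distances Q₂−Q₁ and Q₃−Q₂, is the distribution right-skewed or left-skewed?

Q₂ − Q₁ = 10.5;  Q₃ − Q₂ = 2.2
Q₂ − Q₁ > Q₃ − Q₂ ⇒ the lower half is more spread out ⇒ left-skewed.

left-skewed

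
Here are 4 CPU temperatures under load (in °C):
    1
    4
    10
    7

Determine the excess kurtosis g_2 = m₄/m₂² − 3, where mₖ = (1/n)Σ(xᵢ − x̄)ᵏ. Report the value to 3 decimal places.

-1.360

x̄ = 5.5000
Σ(xᵢ − x̄)² = 45.0000 ⇒ m₂ = 11.25000
Σ(xᵢ − x̄)⁴ = 830.2500 ⇒ m₄ = 207.56250
m₂² = 126.56250
g_2 = m₄/m₂² − 3 = 1.64000 − 3 ≈ -1.360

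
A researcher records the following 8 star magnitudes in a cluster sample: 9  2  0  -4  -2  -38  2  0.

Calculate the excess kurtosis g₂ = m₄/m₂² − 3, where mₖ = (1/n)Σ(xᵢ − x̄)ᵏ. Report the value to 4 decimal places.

x̄ = -3.8750
Σ(xᵢ − x̄)² = 1432.8750 ⇒ m₂ = 179.10938
Σ(xᵢ − x̄)⁴ = 1386420.8379 ⇒ m₄ = 173302.60474
m₂² = 32080.16821
g₂ = m₄/m₂² − 3 = 5.40217 − 3 ≈ 2.4022

2.4022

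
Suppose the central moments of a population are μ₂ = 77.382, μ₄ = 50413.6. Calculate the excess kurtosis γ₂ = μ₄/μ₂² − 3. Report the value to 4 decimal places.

μ₂² = 77.382² = 5987.97392
μ₄/μ₂² = 50413.6 / 5987.97392 = 8.41914
γ₂ = 8.41914 − 3 ≈ 5.4191

5.4191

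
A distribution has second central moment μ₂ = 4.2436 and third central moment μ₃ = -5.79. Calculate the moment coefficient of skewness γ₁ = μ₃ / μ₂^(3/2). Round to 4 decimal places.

σ = √μ₂ = √4.2436 = 2.06000
σ³ = μ₂^(3/2) = 8.74182
γ₁ = μ₃/σ³ = -5.79 / 8.74182 ≈ -0.6623

-0.6623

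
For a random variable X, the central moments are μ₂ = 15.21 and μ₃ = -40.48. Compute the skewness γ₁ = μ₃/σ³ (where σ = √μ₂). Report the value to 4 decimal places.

σ = √μ₂ = √15.21 = 3.90000
σ³ = μ₂^(3/2) = 59.31900
γ₁ = μ₃/σ³ = -40.48 / 59.31900 ≈ -0.6824

-0.6824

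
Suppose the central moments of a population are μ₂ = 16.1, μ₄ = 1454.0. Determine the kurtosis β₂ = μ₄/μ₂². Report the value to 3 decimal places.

μ₂² = 16.1² = 259.21000
μ₄/μ₂² = 1454.0 / 259.21000 = 5.60935
β₂ ≈ 5.609

5.609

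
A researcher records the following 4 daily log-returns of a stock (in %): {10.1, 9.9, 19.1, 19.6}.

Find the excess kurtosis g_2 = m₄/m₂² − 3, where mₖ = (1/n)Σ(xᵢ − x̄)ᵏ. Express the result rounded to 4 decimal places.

x̄ = 14.6750
Σ(xᵢ − x̄)² = 87.5675 ⇒ m₂ = 21.89188
Σ(xᵢ − x̄)⁴ = 1929.6958 ⇒ m₄ = 482.42395
m₂² = 479.25419
g_2 = m₄/m₂² − 3 = 1.00661 − 3 ≈ -1.9934

-1.9934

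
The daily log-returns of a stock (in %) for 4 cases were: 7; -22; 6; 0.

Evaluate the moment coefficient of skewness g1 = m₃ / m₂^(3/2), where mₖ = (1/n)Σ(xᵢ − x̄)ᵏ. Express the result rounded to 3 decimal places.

x̄ = (7 - 22 + 6 + 0) / 4 = -2.2500
deviations (xᵢ − x̄): 9.2500, -19.7500, 8.2500, 2.2500
Σ(xᵢ − x̄)² = 548.7500 ⇒ m₂ = 548.7500/4 = 137.18750
Σ(xᵢ − x̄)³ = -6339.3750 ⇒ m₃ = -6339.3750/4 = -1584.84375
m₂^(3/2) = 137.18750^(1.5) = 1606.83696
g1 = m₃ / m₂^(3/2) = -1584.84375 / 1606.83696 ≈ -0.986

-0.986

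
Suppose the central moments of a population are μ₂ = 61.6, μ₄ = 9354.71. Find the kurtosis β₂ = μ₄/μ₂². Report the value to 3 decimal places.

2.465

μ₂² = 61.6² = 3794.56000
μ₄/μ₂² = 9354.71 / 3794.56000 = 2.46530
β₂ ≈ 2.465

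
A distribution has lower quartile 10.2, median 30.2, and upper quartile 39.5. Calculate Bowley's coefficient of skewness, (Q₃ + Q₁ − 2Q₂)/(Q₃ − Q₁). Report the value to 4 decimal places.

-0.3652

numerator: Q₃ + Q₁ − 2Q₂ = 39.5 + 10.2 − 2×30.2 = -10.7000
denominator: Q₃ − Q₁ = 39.5 − 10.2 = 29.3000
Bowley skewness = -10.7000 / 29.3000 ≈ -0.3652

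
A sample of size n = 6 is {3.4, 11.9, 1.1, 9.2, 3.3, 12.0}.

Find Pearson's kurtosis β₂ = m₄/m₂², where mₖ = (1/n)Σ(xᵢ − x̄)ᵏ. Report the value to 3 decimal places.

x̄ = 6.8167
Σ(xᵢ − x̄)² = 115.1083 ⇒ m₂ = 19.18472
Σ(xᵢ − x̄)⁴ = 2779.0333 ⇒ m₄ = 463.17221
m₂² = 368.05357
β₂ = m₄/m₂² = 463.17221 / 368.05357 ≈ 1.258

1.258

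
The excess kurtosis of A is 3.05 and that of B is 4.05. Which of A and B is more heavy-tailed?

B

Higher excess kurtosis ⇒ heavier tails relative to the normal distribution.
3.05 vs 4.05: the larger is 4.05, so B has heavier tails.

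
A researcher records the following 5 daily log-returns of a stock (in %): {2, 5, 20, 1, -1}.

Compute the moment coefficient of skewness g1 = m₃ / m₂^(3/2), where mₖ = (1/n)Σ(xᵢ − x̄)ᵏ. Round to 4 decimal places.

x̄ = (2 + 5 + 20 + 1 - 1) / 5 = 5.4000
deviations (xᵢ − x̄): -3.4000, -0.4000, 14.6000, -4.4000, -6.4000
Σ(xᵢ − x̄)² = 285.2000 ⇒ m₂ = 285.2000/5 = 57.04000
Σ(xᵢ − x̄)³ = 2725.4400 ⇒ m₃ = 2725.4400/5 = 545.08800
m₂^(3/2) = 57.04000^(1.5) = 430.79363
g1 = m₃ / m₂^(3/2) = 545.08800 / 430.79363 ≈ 1.2653

1.2653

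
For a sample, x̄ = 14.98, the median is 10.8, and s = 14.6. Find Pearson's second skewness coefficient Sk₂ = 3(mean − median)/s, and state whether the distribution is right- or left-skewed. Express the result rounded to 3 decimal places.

0.859, right-skewed

Sk₂ = 3(14.98 − 10.8) / 14.6 = 3 × 4.1800 / 14.6
    = 12.5400 / 14.6 ≈ 0.859
Sk₂ > 0 ⇒ mean > median ⇒ right-skewed (positive skew).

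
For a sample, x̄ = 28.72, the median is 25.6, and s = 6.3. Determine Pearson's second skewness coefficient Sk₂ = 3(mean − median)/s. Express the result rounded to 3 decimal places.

1.486

Sk₂ = 3(28.72 − 25.6) / 6.3 = 3 × 3.1200 / 6.3
    = 9.3600 / 6.3 ≈ 1.486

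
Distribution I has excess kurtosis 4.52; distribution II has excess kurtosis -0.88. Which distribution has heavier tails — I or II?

I

Higher excess kurtosis ⇒ heavier tails relative to the normal distribution.
4.52 vs -0.88: the larger is 4.52, so I has heavier tails. (I is leptokurtic — heavier-than-normal tails; the other is platykurtic.)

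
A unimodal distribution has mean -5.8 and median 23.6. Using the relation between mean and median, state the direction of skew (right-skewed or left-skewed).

left-skewed

mean − median = -5.8 − 23.6 = -29.4
mean < median ⇒ the longer tail is on the left ⇒ left-skewed (negatively skewed).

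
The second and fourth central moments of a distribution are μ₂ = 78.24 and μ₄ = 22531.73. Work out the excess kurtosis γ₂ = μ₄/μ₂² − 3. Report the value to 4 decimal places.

μ₂² = 78.24² = 6121.49760
μ₄/μ₂² = 22531.73 / 6121.49760 = 3.68075
γ₂ = 3.68075 − 3 ≈ 0.6808

0.6808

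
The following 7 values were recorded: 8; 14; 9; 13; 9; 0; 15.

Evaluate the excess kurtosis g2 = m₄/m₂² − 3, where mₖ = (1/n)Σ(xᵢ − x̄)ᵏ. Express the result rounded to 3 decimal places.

-0.059

x̄ = 9.7143
Σ(xᵢ − x̄)² = 155.4286 ⇒ m₂ = 22.20408
Σ(xᵢ − x̄)⁴ = 10148.8397 ⇒ m₄ = 1449.83424
m₂² = 493.02124
g2 = m₄/m₂² − 3 = 2.94071 − 3 ≈ -0.059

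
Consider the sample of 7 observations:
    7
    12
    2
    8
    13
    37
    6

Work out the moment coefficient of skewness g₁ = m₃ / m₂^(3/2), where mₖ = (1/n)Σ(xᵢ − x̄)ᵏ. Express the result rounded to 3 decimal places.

1.614

x̄ = (7 + 12 + 2 + 8 + 13 + 37 + 6) / 7 = 12.1429
deviations (xᵢ − x̄): -5.1429, -0.1429, -10.1429, -4.1429, 0.8571, 24.8571, -6.1429
Σ(xᵢ − x̄)² = 802.8571 ⇒ m₂ = 802.8571/7 = 114.69388
Σ(xᵢ − x̄)³ = 13876.8980 ⇒ m₃ = 13876.8980/7 = 1982.41399
m₂^(3/2) = 114.69388^(1.5) = 1228.31669
g₁ = m₃ / m₂^(3/2) = 1982.41399 / 1228.31669 ≈ 1.614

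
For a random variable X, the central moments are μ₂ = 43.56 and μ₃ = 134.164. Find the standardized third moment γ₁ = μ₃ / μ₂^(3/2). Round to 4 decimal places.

0.4667

σ = √μ₂ = √43.56 = 6.60000
σ³ = μ₂^(3/2) = 287.49600
γ₁ = μ₃/σ³ = 134.164 / 287.49600 ≈ 0.4667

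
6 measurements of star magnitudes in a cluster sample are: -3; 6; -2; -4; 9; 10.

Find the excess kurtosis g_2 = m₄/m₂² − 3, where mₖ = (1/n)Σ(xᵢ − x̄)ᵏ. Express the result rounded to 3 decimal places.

x̄ = 2.6667
Σ(xᵢ − x̄)² = 203.3333 ⇒ m₂ = 33.88889
Σ(xᵢ − x̄)⁴ = 8105.1111 ⇒ m₄ = 1350.85185
m₂² = 1148.45679
g_2 = m₄/m₂² − 3 = 1.17623 − 3 ≈ -1.824

-1.824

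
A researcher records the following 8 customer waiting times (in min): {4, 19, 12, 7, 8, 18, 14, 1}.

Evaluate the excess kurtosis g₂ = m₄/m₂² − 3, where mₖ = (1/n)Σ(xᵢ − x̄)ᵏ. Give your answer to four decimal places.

-1.2741

x̄ = 10.3750
Σ(xᵢ − x̄)² = 293.8750 ⇒ m₂ = 36.73438
Σ(xᵢ − x̄)⁴ = 18631.9316 ⇒ m₄ = 2328.99146
m₂² = 1349.41431
g₂ = m₄/m₂² − 3 = 1.72593 − 3 ≈ -1.2741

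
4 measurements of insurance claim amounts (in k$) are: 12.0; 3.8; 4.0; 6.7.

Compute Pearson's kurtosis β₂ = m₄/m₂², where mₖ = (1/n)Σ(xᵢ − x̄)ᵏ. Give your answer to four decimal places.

1.9750

x̄ = 6.6250
Σ(xᵢ − x̄)² = 43.7675 ⇒ m₂ = 10.94188
Σ(xᵢ − x̄)⁴ = 945.8393 ⇒ m₄ = 236.45983
m₂² = 119.72463
β₂ = m₄/m₂² = 236.45983 / 119.72463 ≈ 1.9750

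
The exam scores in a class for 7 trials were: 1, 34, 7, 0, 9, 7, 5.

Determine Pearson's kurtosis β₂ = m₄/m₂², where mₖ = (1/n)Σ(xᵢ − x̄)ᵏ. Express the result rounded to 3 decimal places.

x̄ = 9.0000
Σ(xᵢ − x̄)² = 794.0000 ⇒ m₂ = 113.42857
Σ(xᵢ − x̄)⁴ = 401570.0000 ⇒ m₄ = 57367.14286
m₂² = 12866.04082
β₂ = m₄/m₂² = 57367.14286 / 12866.04082 ≈ 4.459

4.459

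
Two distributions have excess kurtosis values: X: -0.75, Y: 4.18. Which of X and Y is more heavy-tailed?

Y

Higher excess kurtosis ⇒ heavier tails relative to the normal distribution.
-0.75 vs 4.18: the larger is 4.18, so Y has heavier tails. (Y is leptokurtic — heavier-than-normal tails; the other is platykurtic.)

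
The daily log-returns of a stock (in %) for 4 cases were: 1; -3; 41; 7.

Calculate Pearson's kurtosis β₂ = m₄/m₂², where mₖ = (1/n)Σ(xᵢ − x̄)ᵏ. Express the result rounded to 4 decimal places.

x̄ = 11.5000
Σ(xᵢ − x̄)² = 1211.0000 ⇒ m₂ = 302.75000
Σ(xᵢ − x̄)⁴ = 814105.2500 ⇒ m₄ = 203526.31250
m₂² = 91657.56250
β₂ = m₄/m₂² = 203526.31250 / 91657.56250 ≈ 2.2205

2.2205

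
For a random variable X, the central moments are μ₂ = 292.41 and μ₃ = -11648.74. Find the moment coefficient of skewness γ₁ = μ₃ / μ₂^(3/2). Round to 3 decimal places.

σ = √μ₂ = √292.41 = 17.10000
σ³ = μ₂^(3/2) = 5000.21100
γ₁ = μ₃/σ³ = -11648.74 / 5000.21100 ≈ -2.330

-2.330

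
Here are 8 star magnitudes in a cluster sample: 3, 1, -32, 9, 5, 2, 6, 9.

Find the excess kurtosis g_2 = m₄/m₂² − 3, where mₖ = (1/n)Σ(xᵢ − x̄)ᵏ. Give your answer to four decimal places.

x̄ = 0.3750
Σ(xᵢ − x̄)² = 1259.8750 ⇒ m₂ = 157.48438
Σ(xᵢ − x̄)⁴ = 1111179.9941 ⇒ m₄ = 138897.49927
m₂² = 24801.32837
g_2 = m₄/m₂² − 3 = 5.60041 − 3 ≈ 2.6004

2.6004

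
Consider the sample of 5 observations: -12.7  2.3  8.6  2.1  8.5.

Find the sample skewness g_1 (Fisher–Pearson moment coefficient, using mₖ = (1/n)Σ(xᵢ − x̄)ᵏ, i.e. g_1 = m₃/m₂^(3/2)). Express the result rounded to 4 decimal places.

-1.0228

x̄ = (-12.7 + 2.3 + 8.6 + 2.1 + 8.5) / 5 = 1.7600
deviations (xᵢ − x̄): -14.4600, 0.5400, 6.8400, 0.3400, 6.7400
Σ(xᵢ − x̄)² = 301.7120 ⇒ m₂ = 301.7120/5 = 60.34240
Σ(xᵢ − x̄)³ = -2397.0722 ⇒ m₃ = -2397.0722/5 = -479.41445
m₂^(3/2) = 60.34240^(1.5) = 468.74200
g_1 = m₃ / m₂^(3/2) = -479.41445 / 468.74200 ≈ -1.0228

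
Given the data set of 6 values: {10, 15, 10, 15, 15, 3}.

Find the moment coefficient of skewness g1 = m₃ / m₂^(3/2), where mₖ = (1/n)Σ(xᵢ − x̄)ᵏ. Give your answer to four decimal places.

-0.8843

x̄ = (10 + 15 + 10 + 15 + 15 + 3) / 6 = 11.3333
deviations (xᵢ − x̄): -1.3333, 3.6667, -1.3333, 3.6667, 3.6667, -8.3333
Σ(xᵢ − x̄)² = 113.3333 ⇒ m₂ = 113.3333/6 = 18.88889
Σ(xᵢ − x̄)³ = -435.5556 ⇒ m₃ = -435.5556/6 = -72.59259
m₂^(3/2) = 18.88889^(1.5) = 82.09366
g1 = m₃ / m₂^(3/2) = -72.59259 / 82.09366 ≈ -0.8843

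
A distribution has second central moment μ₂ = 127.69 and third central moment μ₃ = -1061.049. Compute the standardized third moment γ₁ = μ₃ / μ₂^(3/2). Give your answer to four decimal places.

-0.7354

σ = √μ₂ = √127.69 = 11.30000
σ³ = μ₂^(3/2) = 1442.89700
γ₁ = μ₃/σ³ = -1061.049 / 1442.89700 ≈ -0.7354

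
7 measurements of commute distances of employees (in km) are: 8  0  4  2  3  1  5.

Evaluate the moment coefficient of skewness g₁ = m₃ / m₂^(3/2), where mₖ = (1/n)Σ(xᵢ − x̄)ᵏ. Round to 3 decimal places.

x̄ = (8 + 0 + 4 + 2 + 3 + 1 + 5) / 7 = 3.2857
deviations (xᵢ − x̄): 4.7143, -3.2857, 0.7143, -1.2857, -0.2857, -2.2857, 1.7143
Σ(xᵢ − x̄)² = 43.4286 ⇒ m₂ = 43.4286/7 = 6.20408
Σ(xᵢ − x̄)³ = 60.6122 ⇒ m₃ = 60.6122/7 = 8.65889
m₂^(3/2) = 6.20408^(1.5) = 15.45312
g₁ = m₃ / m₂^(3/2) = 8.65889 / 15.45312 ≈ 0.560

0.560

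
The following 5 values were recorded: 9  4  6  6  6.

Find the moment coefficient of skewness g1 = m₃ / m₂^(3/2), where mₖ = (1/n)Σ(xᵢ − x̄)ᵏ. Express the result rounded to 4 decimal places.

0.5508

x̄ = (9 + 4 + 6 + 6 + 6) / 5 = 6.2000
deviations (xᵢ − x̄): 2.8000, -2.2000, -0.2000, -0.2000, -0.2000
Σ(xᵢ − x̄)² = 12.8000 ⇒ m₂ = 12.8000/5 = 2.56000
Σ(xᵢ − x̄)³ = 11.2800 ⇒ m₃ = 11.2800/5 = 2.25600
m₂^(3/2) = 2.56000^(1.5) = 4.09600
g1 = m₃ / m₂^(3/2) = 2.25600 / 4.09600 ≈ 0.5508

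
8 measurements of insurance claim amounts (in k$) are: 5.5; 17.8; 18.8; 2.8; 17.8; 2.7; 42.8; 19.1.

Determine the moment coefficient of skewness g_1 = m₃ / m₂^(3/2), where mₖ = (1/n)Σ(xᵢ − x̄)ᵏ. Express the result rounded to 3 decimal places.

x̄ = (5.5 + 17.8 + 18.8 + 2.8 + 17.8 + 2.7 + 42.8 + 19.1) / 8 = 15.9125
deviations (xᵢ − x̄): -10.4125, 1.8875, 2.8875, -13.1125, 1.8875, -13.2125, 26.8875, 3.1875
Σ(xᵢ − x̄)² = 1203.4887 ⇒ m₂ = 1203.4887/8 = 150.43609
Σ(xᵢ − x̄)³ = 13817.9302 ⇒ m₃ = 13817.9302/8 = 1727.24127
m₂^(3/2) = 150.43609^(1.5) = 1845.13468
g_1 = m₃ / m₂^(3/2) = 1727.24127 / 1845.13468 ≈ 0.936

0.936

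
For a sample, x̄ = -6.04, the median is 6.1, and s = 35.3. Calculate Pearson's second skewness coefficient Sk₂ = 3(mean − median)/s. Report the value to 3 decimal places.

-1.032

Sk₂ = 3(-6.04 − 6.1) / 35.3 = 3 × -12.1400 / 35.3
    = -36.4200 / 35.3 ≈ -1.032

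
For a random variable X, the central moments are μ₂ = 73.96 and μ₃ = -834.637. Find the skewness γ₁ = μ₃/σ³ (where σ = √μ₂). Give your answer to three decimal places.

σ = √μ₂ = √73.96 = 8.60000
σ³ = μ₂^(3/2) = 636.05600
γ₁ = μ₃/σ³ = -834.637 / 636.05600 ≈ -1.312

-1.312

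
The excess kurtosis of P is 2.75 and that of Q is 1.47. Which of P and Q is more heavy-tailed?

P

Higher excess kurtosis ⇒ heavier tails relative to the normal distribution.
2.75 vs 1.47: the larger is 2.75, so P has heavier tails.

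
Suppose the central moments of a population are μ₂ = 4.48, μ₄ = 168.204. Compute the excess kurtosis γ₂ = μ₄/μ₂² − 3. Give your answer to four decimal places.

μ₂² = 4.48² = 20.07040
μ₄/μ₂² = 168.204 / 20.07040 = 8.38070
γ₂ = 8.38070 − 3 ≈ 5.3807

5.3807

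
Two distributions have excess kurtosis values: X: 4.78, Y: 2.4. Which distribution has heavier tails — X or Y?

Higher excess kurtosis ⇒ heavier tails relative to the normal distribution.
4.78 vs 2.4: the larger is 4.78, so X has heavier tails.

X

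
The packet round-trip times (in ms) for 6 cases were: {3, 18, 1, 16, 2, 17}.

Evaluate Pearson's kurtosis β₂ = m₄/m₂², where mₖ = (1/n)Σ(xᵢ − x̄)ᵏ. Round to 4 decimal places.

x̄ = 9.5000
Σ(xᵢ − x̄)² = 341.5000 ⇒ m₂ = 56.91667
Σ(xᵢ − x̄)⁴ = 20338.3750 ⇒ m₄ = 3389.72917
m₂² = 3239.50694
β₂ = m₄/m₂² = 3389.72917 / 3239.50694 ≈ 1.0464

1.0464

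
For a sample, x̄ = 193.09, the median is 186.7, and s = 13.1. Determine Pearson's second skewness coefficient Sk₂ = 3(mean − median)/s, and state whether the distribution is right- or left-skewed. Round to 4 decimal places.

Sk₂ = 3(193.09 − 186.7) / 13.1 = 3 × 6.3900 / 13.1
    = 19.1700 / 13.1 ≈ 1.4634
Sk₂ > 0 ⇒ mean > median ⇒ right-skewed (positive skew).

1.4634, right-skewed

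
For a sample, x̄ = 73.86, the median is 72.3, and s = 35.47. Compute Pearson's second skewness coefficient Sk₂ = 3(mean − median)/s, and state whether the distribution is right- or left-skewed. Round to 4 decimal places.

Sk₂ = 3(73.86 − 72.3) / 35.47 = 3 × 1.5600 / 35.47
    = 4.6800 / 35.47 ≈ 0.1319
Sk₂ > 0 ⇒ mean > median ⇒ right-skewed (positive skew).

0.1319, right-skewed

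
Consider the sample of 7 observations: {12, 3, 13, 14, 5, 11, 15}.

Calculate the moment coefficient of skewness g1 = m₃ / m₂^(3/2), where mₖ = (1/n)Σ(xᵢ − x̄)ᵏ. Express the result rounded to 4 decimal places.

-0.7475

x̄ = (12 + 3 + 13 + 14 + 5 + 11 + 15) / 7 = 10.4286
deviations (xᵢ − x̄): 1.5714, -7.4286, 2.5714, 3.5714, -5.4286, 0.5714, 4.5714
Σ(xᵢ − x̄)² = 127.7143 ⇒ m₂ = 127.7143/7 = 18.24490
Σ(xᵢ − x̄)³ = -407.7551 ⇒ m₃ = -407.7551/7 = -58.25073
m₂^(3/2) = 18.24490^(1.5) = 77.93134
g1 = m₃ / m₂^(3/2) = -58.25073 / 77.93134 ≈ -0.7475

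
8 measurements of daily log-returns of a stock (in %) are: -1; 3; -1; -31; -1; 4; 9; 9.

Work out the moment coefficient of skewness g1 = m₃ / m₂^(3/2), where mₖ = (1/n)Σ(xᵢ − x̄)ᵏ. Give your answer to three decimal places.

x̄ = (-1 + 3 - 1 - 31 - 1 + 4 + 9 + 9) / 8 = -1.1250
deviations (xᵢ − x̄): 0.1250, 4.1250, 0.1250, -29.8750, 0.1250, 5.1250, 10.1250, 10.1250
Σ(xᵢ − x̄)² = 1140.8750 ⇒ m₂ = 1140.8750/8 = 142.60938
Σ(xᵢ − x̄)³ = -24383.1563 ⇒ m₃ = -24383.1563/8 = -3047.89453
m₂^(3/2) = 142.60938^(1.5) = 1703.02928
g1 = m₃ / m₂^(3/2) = -3047.89453 / 1703.02928 ≈ -1.790

-1.790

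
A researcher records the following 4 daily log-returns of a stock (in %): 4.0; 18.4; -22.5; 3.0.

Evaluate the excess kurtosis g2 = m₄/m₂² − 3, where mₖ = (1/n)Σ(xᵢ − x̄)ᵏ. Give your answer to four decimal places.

-0.9350

x̄ = 0.7250
Σ(xᵢ − x̄)² = 867.7075 ⇒ m₂ = 216.92688
Σ(xᵢ − x̄)⁴ = 388692.1349 ⇒ m₄ = 97173.03373
m₂² = 47057.26910
g2 = m₄/m₂² − 3 = 2.06500 − 3 ≈ -0.9350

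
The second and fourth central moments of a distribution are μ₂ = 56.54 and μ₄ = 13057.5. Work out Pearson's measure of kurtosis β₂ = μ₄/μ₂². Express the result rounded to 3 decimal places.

4.085

μ₂² = 56.54² = 3196.77160
μ₄/μ₂² = 13057.5 / 3196.77160 = 4.08459
β₂ ≈ 4.085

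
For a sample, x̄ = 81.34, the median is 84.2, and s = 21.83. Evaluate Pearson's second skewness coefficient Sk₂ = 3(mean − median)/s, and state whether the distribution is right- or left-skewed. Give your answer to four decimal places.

Sk₂ = 3(81.34 − 84.2) / 21.83 = 3 × -2.8600 / 21.83
    = -8.5800 / 21.83 ≈ -0.3930
Sk₂ < 0 ⇒ mean < median ⇒ left-skewed (negative skew).

-0.3930, left-skewed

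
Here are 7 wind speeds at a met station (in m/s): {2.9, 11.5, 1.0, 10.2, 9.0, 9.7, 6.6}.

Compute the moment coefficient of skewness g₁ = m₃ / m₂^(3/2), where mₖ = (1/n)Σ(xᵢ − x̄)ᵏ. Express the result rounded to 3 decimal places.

x̄ = (2.9 + 11.5 + 1.0 + 10.2 + 9.0 + 9.7 + 6.6) / 7 = 7.2714
deviations (xᵢ − x̄): -4.3714, 4.2286, -6.2714, 2.9286, 1.7286, 2.4286, -0.6714
Σ(xᵢ − x̄)² = 94.2343 ⇒ m₂ = 94.2343/7 = 13.46204
Σ(xᵢ − x̄)³ = -210.2826 ⇒ m₃ = -210.2826/7 = -30.04037
m₂^(3/2) = 13.46204^(1.5) = 49.39311
g₁ = m₃ / m₂^(3/2) = -30.04037 / 49.39311 ≈ -0.608

-0.608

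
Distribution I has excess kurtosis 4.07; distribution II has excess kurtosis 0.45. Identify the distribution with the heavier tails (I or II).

I

Higher excess kurtosis ⇒ heavier tails relative to the normal distribution.
4.07 vs 0.45: the larger is 4.07, so I has heavier tails.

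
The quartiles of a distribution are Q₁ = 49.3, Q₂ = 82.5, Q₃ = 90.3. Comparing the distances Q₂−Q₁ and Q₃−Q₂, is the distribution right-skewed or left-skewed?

Q₂ − Q₁ = 33.2;  Q₃ − Q₂ = 7.8
Q₂ − Q₁ > Q₃ − Q₂ ⇒ the lower half is more spread out ⇒ left-skewed.

left-skewed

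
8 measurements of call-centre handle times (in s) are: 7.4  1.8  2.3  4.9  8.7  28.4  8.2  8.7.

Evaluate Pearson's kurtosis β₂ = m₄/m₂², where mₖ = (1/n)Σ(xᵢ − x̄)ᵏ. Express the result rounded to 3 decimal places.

5.004

x̄ = 8.8000
Σ(xᵢ − x̄)² = 492.9600 ⇒ m₂ = 61.62000
Σ(xᵢ − x̄)⁴ = 152000.2836 ⇒ m₄ = 19000.03545
m₂² = 3797.02440
β₂ = m₄/m₂² = 19000.03545 / 3797.02440 ≈ 5.004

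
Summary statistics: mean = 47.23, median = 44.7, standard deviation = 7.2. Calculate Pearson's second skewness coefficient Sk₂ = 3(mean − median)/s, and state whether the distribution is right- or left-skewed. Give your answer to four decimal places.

Sk₂ = 3(47.23 − 44.7) / 7.2 = 3 × 2.5300 / 7.2
    = 7.5900 / 7.2 ≈ 1.0542
Sk₂ > 0 ⇒ mean > median ⇒ right-skewed (positive skew).

1.0542, right-skewed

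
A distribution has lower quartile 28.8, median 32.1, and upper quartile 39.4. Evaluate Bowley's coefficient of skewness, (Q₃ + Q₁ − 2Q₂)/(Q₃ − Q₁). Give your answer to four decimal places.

0.3774

numerator: Q₃ + Q₁ − 2Q₂ = 39.4 + 28.8 − 2×32.1 = 4.0000
denominator: Q₃ − Q₁ = 39.4 − 28.8 = 10.6000
Bowley skewness = 4.0000 / 10.6000 ≈ 0.3774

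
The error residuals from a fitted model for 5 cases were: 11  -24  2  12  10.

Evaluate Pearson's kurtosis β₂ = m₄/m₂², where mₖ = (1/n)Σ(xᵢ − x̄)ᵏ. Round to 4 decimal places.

2.8903

x̄ = 2.2000
Σ(xᵢ − x̄)² = 920.8000 ⇒ m₂ = 184.16000
Σ(xᵢ − x̄)⁴ = 490122.0160 ⇒ m₄ = 98024.40320
m₂² = 33914.90560
β₂ = m₄/m₂² = 98024.40320 / 33914.90560 ≈ 2.8903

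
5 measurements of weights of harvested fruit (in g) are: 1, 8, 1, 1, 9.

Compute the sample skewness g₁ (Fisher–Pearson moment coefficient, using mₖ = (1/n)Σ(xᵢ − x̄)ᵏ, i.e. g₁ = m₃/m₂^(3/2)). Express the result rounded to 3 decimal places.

x̄ = (1 + 8 + 1 + 1 + 9) / 5 = 4.0000
deviations (xᵢ − x̄): -3.0000, 4.0000, -3.0000, -3.0000, 5.0000
Σ(xᵢ − x̄)² = 68.0000 ⇒ m₂ = 68.0000/5 = 13.60000
Σ(xᵢ − x̄)³ = 108.0000 ⇒ m₃ = 108.0000/5 = 21.60000
m₂^(3/2) = 13.60000^(1.5) = 50.15432
g₁ = m₃ / m₂^(3/2) = 21.60000 / 50.15432 ≈ 0.431

0.431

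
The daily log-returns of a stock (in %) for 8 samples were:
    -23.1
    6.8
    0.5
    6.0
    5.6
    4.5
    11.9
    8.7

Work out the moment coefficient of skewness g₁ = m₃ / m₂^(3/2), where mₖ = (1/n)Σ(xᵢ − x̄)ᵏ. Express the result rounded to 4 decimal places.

x̄ = (-23.1 + 6.8 + 0.5 + 6.0 + 5.6 + 4.5 + 11.9 + 8.7) / 8 = 2.6125
deviations (xᵢ − x̄): -25.7125, 4.1875, -2.1125, 3.3875, 2.9875, 1.8875, 9.2875, 6.0875
Σ(xᵢ − x̄)² = 830.4088 ⇒ m₂ = 830.4088/8 = 103.80109
Σ(xᵢ − x̄)³ = -15836.4053 ⇒ m₃ = -15836.4053/8 = -1979.55067
m₂^(3/2) = 103.80109^(1.5) = 1057.55483
g₁ = m₃ / m₂^(3/2) = -1979.55067 / 1057.55483 ≈ -1.8718

-1.8718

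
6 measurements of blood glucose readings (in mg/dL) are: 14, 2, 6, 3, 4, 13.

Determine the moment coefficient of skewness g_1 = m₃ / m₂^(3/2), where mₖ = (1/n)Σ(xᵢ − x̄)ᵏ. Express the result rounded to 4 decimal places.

0.5282

x̄ = (14 + 2 + 6 + 3 + 4 + 13) / 6 = 7.0000
deviations (xᵢ − x̄): 7.0000, -5.0000, -1.0000, -4.0000, -3.0000, 6.0000
Σ(xᵢ − x̄)² = 136.0000 ⇒ m₂ = 136.0000/6 = 22.66667
Σ(xᵢ − x̄)³ = 342.0000 ⇒ m₃ = 342.0000/6 = 57.00000
m₂^(3/2) = 22.66667^(1.5) = 107.91492
g_1 = m₃ / m₂^(3/2) = 57.00000 / 107.91492 ≈ 0.5282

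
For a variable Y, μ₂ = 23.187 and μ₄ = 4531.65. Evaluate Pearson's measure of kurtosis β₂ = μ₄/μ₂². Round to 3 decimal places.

8.429

μ₂² = 23.187² = 537.63697
μ₄/μ₂² = 4531.65 / 537.63697 = 8.42883
β₂ ≈ 8.429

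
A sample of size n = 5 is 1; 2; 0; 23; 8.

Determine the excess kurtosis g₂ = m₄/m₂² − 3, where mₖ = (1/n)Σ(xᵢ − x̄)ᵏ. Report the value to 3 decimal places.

-0.299

x̄ = 6.8000
Σ(xᵢ − x̄)² = 366.8000 ⇒ m₂ = 73.36000
Σ(xᵢ − x̄)⁴ = 72677.4560 ⇒ m₄ = 14535.49120
m₂² = 5381.68960
g₂ = m₄/m₂² − 3 = 2.70092 − 3 ≈ -0.299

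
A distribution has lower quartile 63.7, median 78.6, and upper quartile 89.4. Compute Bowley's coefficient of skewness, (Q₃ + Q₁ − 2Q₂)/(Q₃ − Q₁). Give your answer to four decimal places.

-0.1595

numerator: Q₃ + Q₁ − 2Q₂ = 89.4 + 63.7 − 2×78.6 = -4.1000
denominator: Q₃ − Q₁ = 89.4 − 63.7 = 25.7000
Bowley skewness = -4.1000 / 25.7000 ≈ -0.1595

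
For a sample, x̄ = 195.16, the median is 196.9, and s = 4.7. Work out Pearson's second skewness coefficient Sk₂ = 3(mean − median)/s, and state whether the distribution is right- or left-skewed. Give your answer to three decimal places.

Sk₂ = 3(195.16 − 196.9) / 4.7 = 3 × -1.7400 / 4.7
    = -5.2200 / 4.7 ≈ -1.111
Sk₂ < 0 ⇒ mean < median ⇒ left-skewed (negative skew).

-1.111, left-skewed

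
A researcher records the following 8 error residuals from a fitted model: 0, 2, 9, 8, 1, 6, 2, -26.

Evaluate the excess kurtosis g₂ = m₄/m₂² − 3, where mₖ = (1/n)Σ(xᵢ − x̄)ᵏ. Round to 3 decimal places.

x̄ = 0.2500
Σ(xᵢ − x̄)² = 865.5000 ⇒ m₂ = 108.18750
Σ(xᵢ − x̄)⁴ = 485388.6563 ⇒ m₄ = 60673.58203
m₂² = 11704.53516
g₂ = m₄/m₂² − 3 = 5.18377 − 3 ≈ 2.184

2.184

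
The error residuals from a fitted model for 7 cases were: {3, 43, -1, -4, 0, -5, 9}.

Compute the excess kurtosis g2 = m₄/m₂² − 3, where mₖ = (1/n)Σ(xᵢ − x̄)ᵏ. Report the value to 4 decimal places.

x̄ = 6.4286
Σ(xᵢ − x̄)² = 1691.7143 ⇒ m₂ = 241.67347
Σ(xᵢ − x̄)⁴ = 1822646.6181 ⇒ m₄ = 260378.08830
m₂² = 58406.06581
g2 = m₄/m₂² − 3 = 4.45807 − 3 ≈ 1.4581

1.4581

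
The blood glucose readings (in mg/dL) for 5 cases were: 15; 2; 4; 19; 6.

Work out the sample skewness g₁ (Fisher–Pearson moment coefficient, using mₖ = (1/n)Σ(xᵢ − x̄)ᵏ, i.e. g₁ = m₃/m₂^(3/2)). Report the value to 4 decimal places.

x̄ = (15 + 2 + 4 + 19 + 6) / 5 = 9.2000
deviations (xᵢ − x̄): 5.8000, -7.2000, -5.2000, 9.8000, -3.2000
Σ(xᵢ − x̄)² = 218.8000 ⇒ m₂ = 218.8000/5 = 43.76000
Σ(xᵢ − x̄)³ = 589.6800 ⇒ m₃ = 589.6800/5 = 117.93600
m₂^(3/2) = 43.76000^(1.5) = 289.47827
g₁ = m₃ / m₂^(3/2) = 117.93600 / 289.47827 ≈ 0.4074

0.4074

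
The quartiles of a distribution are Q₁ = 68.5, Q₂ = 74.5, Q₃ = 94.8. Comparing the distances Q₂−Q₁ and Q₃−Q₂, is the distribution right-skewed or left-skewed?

Q₂ − Q₁ = 6.0;  Q₃ − Q₂ = 20.3
Q₃ − Q₂ > Q₂ − Q₁ ⇒ the upper half is more spread out ⇒ right-skewed.

right-skewed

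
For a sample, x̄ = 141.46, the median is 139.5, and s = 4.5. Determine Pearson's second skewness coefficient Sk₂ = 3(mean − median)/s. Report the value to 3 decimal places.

1.307

Sk₂ = 3(141.46 − 139.5) / 4.5 = 3 × 1.9600 / 4.5
    = 5.8800 / 4.5 ≈ 1.307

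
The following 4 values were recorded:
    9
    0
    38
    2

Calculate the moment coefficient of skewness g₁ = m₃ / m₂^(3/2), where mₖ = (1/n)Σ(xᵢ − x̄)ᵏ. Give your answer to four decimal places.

x̄ = (9 + 0 + 38 + 2) / 4 = 12.2500
deviations (xᵢ − x̄): -3.2500, -12.2500, 25.7500, -10.2500
Σ(xᵢ − x̄)² = 928.7500 ⇒ m₂ = 928.7500/4 = 232.18750
Σ(xᵢ − x̄)³ = 14124.3750 ⇒ m₃ = 14124.3750/4 = 3531.09375
m₂^(3/2) = 232.18750^(1.5) = 3538.00346
g₁ = m₃ / m₂^(3/2) = 3531.09375 / 3538.00346 ≈ 0.9980

0.9980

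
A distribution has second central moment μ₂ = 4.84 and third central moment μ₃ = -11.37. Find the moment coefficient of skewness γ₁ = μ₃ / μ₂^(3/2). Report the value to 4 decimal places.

-1.0678

σ = √μ₂ = √4.84 = 2.20000
σ³ = μ₂^(3/2) = 10.64800
γ₁ = μ₃/σ³ = -11.37 / 10.64800 ≈ -1.0678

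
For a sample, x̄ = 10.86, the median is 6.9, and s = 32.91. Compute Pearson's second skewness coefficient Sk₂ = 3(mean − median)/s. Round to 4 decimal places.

Sk₂ = 3(10.86 − 6.9) / 32.91 = 3 × 3.9600 / 32.91
    = 11.8800 / 32.91 ≈ 0.3610

0.3610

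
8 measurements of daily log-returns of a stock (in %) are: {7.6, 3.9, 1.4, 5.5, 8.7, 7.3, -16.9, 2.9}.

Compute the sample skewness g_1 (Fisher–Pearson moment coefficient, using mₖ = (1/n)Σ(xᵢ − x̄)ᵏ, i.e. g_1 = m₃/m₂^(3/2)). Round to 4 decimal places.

-1.8682

x̄ = (7.6 + 3.9 + 1.4 + 5.5 + 8.7 + 7.3 - 16.9 + 2.9) / 8 = 2.5500
deviations (xᵢ − x̄): 5.0500, 1.3500, -1.1500, 2.9500, 6.1500, 4.7500, -19.4500, 0.3500
Σ(xᵢ − x̄)² = 476.1600 ⇒ m₂ = 476.1600/8 = 59.52000
Σ(xᵢ − x̄)³ = -6862.7610 ⇒ m₃ = -6862.7610/8 = -857.84512
m₂^(3/2) = 59.52000^(1.5) = 459.19207
g_1 = m₃ / m₂^(3/2) = -857.84512 / 459.19207 ≈ -1.8682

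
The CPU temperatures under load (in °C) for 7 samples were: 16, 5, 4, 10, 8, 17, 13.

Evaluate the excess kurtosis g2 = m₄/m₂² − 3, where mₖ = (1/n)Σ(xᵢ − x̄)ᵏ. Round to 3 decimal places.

x̄ = 10.4286
Σ(xᵢ − x̄)² = 157.7143 ⇒ m₂ = 22.53061
Σ(xᵢ − x̄)⁴ = 5483.2303 ⇒ m₄ = 783.31862
m₂² = 507.62849
g2 = m₄/m₂² − 3 = 1.54309 − 3 ≈ -1.457

-1.457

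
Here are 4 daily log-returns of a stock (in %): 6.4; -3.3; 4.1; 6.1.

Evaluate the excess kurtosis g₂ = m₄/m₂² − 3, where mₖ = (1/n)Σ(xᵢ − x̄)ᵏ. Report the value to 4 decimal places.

-0.8155

x̄ = 3.3250
Σ(xᵢ − x̄)² = 61.6475 ⇒ m₂ = 15.41188
Σ(xᵢ − x̄)⁴ = 2075.4562 ⇒ m₄ = 518.86405
m₂² = 237.52589
g₂ = m₄/m₂² − 3 = 2.18445 − 3 ≈ -0.8155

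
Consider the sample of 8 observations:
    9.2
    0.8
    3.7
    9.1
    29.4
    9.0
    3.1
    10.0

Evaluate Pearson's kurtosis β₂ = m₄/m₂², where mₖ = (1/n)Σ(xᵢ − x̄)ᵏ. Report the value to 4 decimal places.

x̄ = 9.2875
Σ(xᵢ − x̄)² = 546.6887 ⇒ m₂ = 68.33609
Σ(xᵢ − x̄)⁴ = 171260.6302 ⇒ m₄ = 21407.57877
m₂² = 4669.82171
β₂ = m₄/m₂² = 21407.57877 / 4669.82171 ≈ 4.5842

4.5842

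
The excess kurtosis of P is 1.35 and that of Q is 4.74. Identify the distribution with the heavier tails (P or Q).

Higher excess kurtosis ⇒ heavier tails relative to the normal distribution.
1.35 vs 4.74: the larger is 4.74, so Q has heavier tails.

Q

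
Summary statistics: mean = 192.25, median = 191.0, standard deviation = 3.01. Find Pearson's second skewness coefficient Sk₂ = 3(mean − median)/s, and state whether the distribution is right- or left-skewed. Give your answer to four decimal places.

1.2458, right-skewed

Sk₂ = 3(192.25 − 191.0) / 3.01 = 3 × 1.2500 / 3.01
    = 3.7500 / 3.01 ≈ 1.2458
Sk₂ > 0 ⇒ mean > median ⇒ right-skewed (positive skew).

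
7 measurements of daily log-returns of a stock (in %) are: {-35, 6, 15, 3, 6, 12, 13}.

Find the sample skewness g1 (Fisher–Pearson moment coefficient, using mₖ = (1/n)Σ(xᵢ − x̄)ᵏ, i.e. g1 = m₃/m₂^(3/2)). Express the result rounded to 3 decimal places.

x̄ = (-35 + 6 + 15 + 3 + 6 + 12 + 13) / 7 = 2.8571
deviations (xᵢ − x̄): -37.8571, 3.1429, 12.1429, 0.1429, 3.1429, 9.1429, 10.1429
Σ(xᵢ − x̄)² = 1786.8571 ⇒ m₂ = 1786.8571/7 = 255.26531
Σ(xᵢ − x̄)³ = -50595.1837 ⇒ m₃ = -50595.1837/7 = -7227.88338
m₂^(3/2) = 255.26531^(1.5) = 4078.38000
g1 = m₃ / m₂^(3/2) = -7227.88338 / 4078.38000 ≈ -1.772

-1.772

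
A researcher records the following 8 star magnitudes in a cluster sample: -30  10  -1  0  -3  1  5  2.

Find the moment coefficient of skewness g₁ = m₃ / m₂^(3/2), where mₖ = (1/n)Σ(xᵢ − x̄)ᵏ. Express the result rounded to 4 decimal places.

-1.7483

x̄ = (-30 + 10 - 1 + 0 - 3 + 1 + 5 + 2) / 8 = -2.0000
deviations (xᵢ − x̄): -28.0000, 12.0000, 1.0000, 2.0000, -1.0000, 3.0000, 7.0000, 4.0000
Σ(xᵢ − x̄)² = 1008.0000 ⇒ m₂ = 1008.0000/8 = 126.00000
Σ(xᵢ − x̄)³ = -19782.0000 ⇒ m₃ = -19782.0000/8 = -2472.75000
m₂^(3/2) = 126.00000^(1.5) = 1414.34649
g₁ = m₃ / m₂^(3/2) = -2472.75000 / 1414.34649 ≈ -1.7483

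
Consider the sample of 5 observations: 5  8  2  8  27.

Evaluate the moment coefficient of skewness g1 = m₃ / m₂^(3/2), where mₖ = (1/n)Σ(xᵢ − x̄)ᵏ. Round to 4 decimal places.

1.2561

x̄ = (5 + 8 + 2 + 8 + 27) / 5 = 10.0000
deviations (xᵢ − x̄): -5.0000, -2.0000, -8.0000, -2.0000, 17.0000
Σ(xᵢ − x̄)² = 386.0000 ⇒ m₂ = 386.0000/5 = 77.20000
Σ(xᵢ − x̄)³ = 4260.0000 ⇒ m₃ = 4260.0000/5 = 852.00000
m₂^(3/2) = 77.20000^(1.5) = 678.30646
g1 = m₃ / m₂^(3/2) = 852.00000 / 678.30646 ≈ 1.2561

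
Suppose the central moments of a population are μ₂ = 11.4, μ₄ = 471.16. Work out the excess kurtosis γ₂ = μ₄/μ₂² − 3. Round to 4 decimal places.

μ₂² = 11.4² = 129.96000
μ₄/μ₂² = 471.16 / 129.96000 = 3.62542
γ₂ = 3.62542 − 3 ≈ 0.6254

0.6254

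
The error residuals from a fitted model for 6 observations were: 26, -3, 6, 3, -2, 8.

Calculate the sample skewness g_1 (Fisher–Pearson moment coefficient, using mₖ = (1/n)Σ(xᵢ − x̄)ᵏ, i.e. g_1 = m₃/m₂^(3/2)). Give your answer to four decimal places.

x̄ = (26 - 3 + 6 + 3 - 2 + 8) / 6 = 6.3333
deviations (xᵢ − x̄): 19.6667, -9.3333, -0.3333, -3.3333, -8.3333, 1.6667
Σ(xᵢ − x̄)² = 557.3333 ⇒ m₂ = 557.3333/6 = 92.88889
Σ(xᵢ − x̄)³ = 6182.4444 ⇒ m₃ = 6182.4444/6 = 1030.40741
m₂^(3/2) = 92.88889^(1.5) = 895.25273
g_1 = m₃ / m₂^(3/2) = 1030.40741 / 895.25273 ≈ 1.1510

1.1510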